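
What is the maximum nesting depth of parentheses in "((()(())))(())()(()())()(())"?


Input: "((()(())))(())()(()())()(())"
Tracking depth:
  Position 0 '(': depth becomes 1
  Position 1 '(': depth becomes 2
  Position 2 '(': depth becomes 3
  Position 3 ')': depth becomes 2
  Position 4 '(': depth becomes 3
  Position 5 '(': depth becomes 4
  Position 6 ')': depth becomes 3
  Position 7 ')': depth becomes 2
  Position 8 ')': depth becomes 1
  Position 9 ')': depth becomes 0
  Position 10 '(': depth becomes 1
  Position 11 '(': depth becomes 2
  Position 12 ')': depth becomes 1
  Position 13 ')': depth becomes 0
  Position 14 '(': depth becomes 1
  Position 15 ')': depth becomes 0
  Position 16 '(': depth becomes 1
  Position 17 '(': depth becomes 2
  Position 18 ')': depth becomes 1
  Position 19 '(': depth becomes 2
  Position 20 ')': depth becomes 1
  Position 21 ')': depth becomes 0
  Position 22 '(': depth becomes 1
  Position 23 ')': depth becomes 0
  Position 24 '(': depth becomes 1
  Position 25 '(': depth becomes 2
  Position 26 ')': depth becomes 1
  Position 27 ')': depth becomes 0
Maximum depth reached: 4

4


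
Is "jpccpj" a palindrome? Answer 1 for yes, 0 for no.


Input: jpccpj
Reversed: jpccpj
  Compare pos 0 ('j') with pos 5 ('j'): match
  Compare pos 1 ('p') with pos 4 ('p'): match
  Compare pos 2 ('c') with pos 3 ('c'): match
Result: palindrome

1


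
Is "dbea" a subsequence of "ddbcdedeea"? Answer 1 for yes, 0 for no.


Check if "dbea" is a subsequence of "ddbcdedeea"
Greedy scan:
  Position 0 ('d'): matches sub[0] = 'd'
  Position 1 ('d'): no match needed
  Position 2 ('b'): matches sub[1] = 'b'
  Position 3 ('c'): no match needed
  Position 4 ('d'): no match needed
  Position 5 ('e'): matches sub[2] = 'e'
  Position 6 ('d'): no match needed
  Position 7 ('e'): no match needed
  Position 8 ('e'): no match needed
  Position 9 ('a'): matches sub[3] = 'a'
All 4 characters matched => is a subsequence

1


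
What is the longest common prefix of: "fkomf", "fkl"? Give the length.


Words: fkomf, fkl
  Position 0: all 'f' => match
  Position 1: all 'k' => match
  Position 2: ('o', 'l') => mismatch, stop
LCP = "fk" (length 2)

2


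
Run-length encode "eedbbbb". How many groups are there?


Input: eedbbbb
Scanning for consecutive runs:
  Group 1: 'e' x 2 (positions 0-1)
  Group 2: 'd' x 1 (positions 2-2)
  Group 3: 'b' x 4 (positions 3-6)
Total groups: 3

3


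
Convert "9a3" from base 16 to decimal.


Input: "9a3" in base 16
Positional expansion:
  Digit '9' (value 9) x 16^2 = 2304
  Digit 'a' (value 10) x 16^1 = 160
  Digit '3' (value 3) x 16^0 = 3
Sum = 2467

2467


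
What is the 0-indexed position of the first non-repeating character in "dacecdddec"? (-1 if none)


Input: dacecdddec
Character frequencies:
  'a': 1
  'c': 3
  'd': 4
  'e': 2
Scanning left to right for freq == 1:
  Position 0 ('d'): freq=4, skip
  Position 1 ('a'): unique! => answer = 1

1


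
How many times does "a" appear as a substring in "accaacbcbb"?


Searching for "a" in "accaacbcbb"
Scanning each position:
  Position 0: "a" => MATCH
  Position 1: "c" => no
  Position 2: "c" => no
  Position 3: "a" => MATCH
  Position 4: "a" => MATCH
  Position 5: "c" => no
  Position 6: "b" => no
  Position 7: "c" => no
  Position 8: "b" => no
  Position 9: "b" => no
Total occurrences: 3

3


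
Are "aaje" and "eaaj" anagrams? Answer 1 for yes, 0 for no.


Strings: "aaje", "eaaj"
Sorted first:  aaej
Sorted second: aaej
Sorted forms match => anagrams

1


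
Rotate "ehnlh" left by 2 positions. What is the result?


Input: "ehnlh", rotate left by 2
First 2 characters: "eh"
Remaining characters: "nlh"
Concatenate remaining + first: "nlh" + "eh" = "nlheh"

nlheh


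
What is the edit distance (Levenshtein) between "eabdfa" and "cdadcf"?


Computing edit distance: "eabdfa" -> "cdadcf"
DP table:
           c    d    a    d    c    f
      0    1    2    3    4    5    6
  e   1    1    2    3    4    5    6
  a   2    2    2    2    3    4    5
  b   3    3    3    3    3    4    5
  d   4    4    3    4    3    4    5
  f   5    5    4    4    4    4    4
  a   6    6    5    4    5    5    5
Edit distance = dp[6][6] = 5

5


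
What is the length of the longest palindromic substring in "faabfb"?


Input: "faabfb"
Checking substrings for palindromes:
  [3:6] "bfb" (len 3) => palindrome
  [1:3] "aa" (len 2) => palindrome
Longest palindromic substring: "bfb" with length 3

3


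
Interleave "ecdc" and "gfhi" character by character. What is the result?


Interleaving "ecdc" and "gfhi":
  Position 0: 'e' from first, 'g' from second => "eg"
  Position 1: 'c' from first, 'f' from second => "cf"
  Position 2: 'd' from first, 'h' from second => "dh"
  Position 3: 'c' from first, 'i' from second => "ci"
Result: egcfdhci

egcfdhci


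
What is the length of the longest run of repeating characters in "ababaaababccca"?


Input: "ababaaababccca"
Scanning for longest run:
  Position 1 ('b'): new char, reset run to 1
  Position 2 ('a'): new char, reset run to 1
  Position 3 ('b'): new char, reset run to 1
  Position 4 ('a'): new char, reset run to 1
  Position 5 ('a'): continues run of 'a', length=2
  Position 6 ('a'): continues run of 'a', length=3
  Position 7 ('b'): new char, reset run to 1
  Position 8 ('a'): new char, reset run to 1
  Position 9 ('b'): new char, reset run to 1
  Position 10 ('c'): new char, reset run to 1
  Position 11 ('c'): continues run of 'c', length=2
  Position 12 ('c'): continues run of 'c', length=3
  Position 13 ('a'): new char, reset run to 1
Longest run: 'a' with length 3

3


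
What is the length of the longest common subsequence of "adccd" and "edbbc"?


LCS of "adccd" and "edbbc"
DP table:
           e    d    b    b    c
      0    0    0    0    0    0
  a   0    0    0    0    0    0
  d   0    0    1    1    1    1
  c   0    0    1    1    1    2
  c   0    0    1    1    1    2
  d   0    0    1    1    1    2
LCS length = dp[5][5] = 2

2


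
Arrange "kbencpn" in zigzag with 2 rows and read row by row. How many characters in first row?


Zigzag "kbencpn" into 2 rows:
Placing characters:
  'k' => row 0
  'b' => row 1
  'e' => row 0
  'n' => row 1
  'c' => row 0
  'p' => row 1
  'n' => row 0
Rows:
  Row 0: "kecn"
  Row 1: "bnp"
First row length: 4

4


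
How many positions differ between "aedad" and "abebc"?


Comparing "aedad" and "abebc" position by position:
  Position 0: 'a' vs 'a' => same
  Position 1: 'e' vs 'b' => DIFFER
  Position 2: 'd' vs 'e' => DIFFER
  Position 3: 'a' vs 'b' => DIFFER
  Position 4: 'd' vs 'c' => DIFFER
Positions that differ: 4

4


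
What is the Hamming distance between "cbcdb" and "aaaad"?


Comparing "cbcdb" and "aaaad" position by position:
  Position 0: 'c' vs 'a' => differ
  Position 1: 'b' vs 'a' => differ
  Position 2: 'c' vs 'a' => differ
  Position 3: 'd' vs 'a' => differ
  Position 4: 'b' vs 'd' => differ
Total differences (Hamming distance): 5

5


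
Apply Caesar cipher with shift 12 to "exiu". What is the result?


Caesar cipher: shift "exiu" by 12
  'e' (pos 4) + 12 = pos 16 = 'q'
  'x' (pos 23) + 12 = pos 9 = 'j'
  'i' (pos 8) + 12 = pos 20 = 'u'
  'u' (pos 20) + 12 = pos 6 = 'g'
Result: qjug

qjug


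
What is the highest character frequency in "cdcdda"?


Input: cdcdda
Character counts:
  'a': 1
  'c': 2
  'd': 3
Maximum frequency: 3

3


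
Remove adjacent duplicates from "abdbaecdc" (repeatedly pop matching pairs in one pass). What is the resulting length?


Input: abdbaecdc
Stack-based adjacent duplicate removal:
  Read 'a': push. Stack: a
  Read 'b': push. Stack: ab
  Read 'd': push. Stack: abd
  Read 'b': push. Stack: abdb
  Read 'a': push. Stack: abdba
  Read 'e': push. Stack: abdbae
  Read 'c': push. Stack: abdbaec
  Read 'd': push. Stack: abdbaecd
  Read 'c': push. Stack: abdbaecdc
Final stack: "abdbaecdc" (length 9)

9


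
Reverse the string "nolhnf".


Input: nolhnf
Reading characters right to left:
  Position 5: 'f'
  Position 4: 'n'
  Position 3: 'h'
  Position 2: 'l'
  Position 1: 'o'
  Position 0: 'n'
Reversed: fnhlon

fnhlon


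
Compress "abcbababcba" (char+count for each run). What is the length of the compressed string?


Input: abcbababcba
Runs:
  'a' x 1 => "a1"
  'b' x 1 => "b1"
  'c' x 1 => "c1"
  'b' x 1 => "b1"
  'a' x 1 => "a1"
  'b' x 1 => "b1"
  'a' x 1 => "a1"
  'b' x 1 => "b1"
  'c' x 1 => "c1"
  'b' x 1 => "b1"
  'a' x 1 => "a1"
Compressed: "a1b1c1b1a1b1a1b1c1b1a1"
Compressed length: 22

22


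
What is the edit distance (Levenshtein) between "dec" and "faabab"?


Computing edit distance: "dec" -> "faabab"
DP table:
           f    a    a    b    a    b
      0    1    2    3    4    5    6
  d   1    1    2    3    4    5    6
  e   2    2    2    3    4    5    6
  c   3    3    3    3    4    5    6
Edit distance = dp[3][6] = 6

6


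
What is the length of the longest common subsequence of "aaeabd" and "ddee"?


LCS of "aaeabd" and "ddee"
DP table:
           d    d    e    e
      0    0    0    0    0
  a   0    0    0    0    0
  a   0    0    0    0    0
  e   0    0    0    1    1
  a   0    0    0    1    1
  b   0    0    0    1    1
  d   0    1    1    1    1
LCS length = dp[6][4] = 1

1


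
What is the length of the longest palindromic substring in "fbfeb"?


Input: "fbfeb"
Checking substrings for palindromes:
  [0:3] "fbf" (len 3) => palindrome
Longest palindromic substring: "fbf" with length 3

3


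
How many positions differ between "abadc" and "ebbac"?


Comparing "abadc" and "ebbac" position by position:
  Position 0: 'a' vs 'e' => DIFFER
  Position 1: 'b' vs 'b' => same
  Position 2: 'a' vs 'b' => DIFFER
  Position 3: 'd' vs 'a' => DIFFER
  Position 4: 'c' vs 'c' => same
Positions that differ: 3

3


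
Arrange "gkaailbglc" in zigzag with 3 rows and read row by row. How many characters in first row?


Zigzag "gkaailbglc" into 3 rows:
Placing characters:
  'g' => row 0
  'k' => row 1
  'a' => row 2
  'a' => row 1
  'i' => row 0
  'l' => row 1
  'b' => row 2
  'g' => row 1
  'l' => row 0
  'c' => row 1
Rows:
  Row 0: "gil"
  Row 1: "kalgc"
  Row 2: "ab"
First row length: 3

3


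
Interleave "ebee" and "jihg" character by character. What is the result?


Interleaving "ebee" and "jihg":
  Position 0: 'e' from first, 'j' from second => "ej"
  Position 1: 'b' from first, 'i' from second => "bi"
  Position 2: 'e' from first, 'h' from second => "eh"
  Position 3: 'e' from first, 'g' from second => "eg"
Result: ejbieheg

ejbieheg


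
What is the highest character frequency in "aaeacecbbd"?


Input: aaeacecbbd
Character counts:
  'a': 3
  'b': 2
  'c': 2
  'd': 1
  'e': 2
Maximum frequency: 3

3


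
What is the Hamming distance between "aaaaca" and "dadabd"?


Comparing "aaaaca" and "dadabd" position by position:
  Position 0: 'a' vs 'd' => differ
  Position 1: 'a' vs 'a' => same
  Position 2: 'a' vs 'd' => differ
  Position 3: 'a' vs 'a' => same
  Position 4: 'c' vs 'b' => differ
  Position 5: 'a' vs 'd' => differ
Total differences (Hamming distance): 4

4


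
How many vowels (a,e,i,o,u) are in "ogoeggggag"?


Input: ogoeggggag
Checking each character:
  'o' at position 0: vowel (running total: 1)
  'g' at position 1: consonant
  'o' at position 2: vowel (running total: 2)
  'e' at position 3: vowel (running total: 3)
  'g' at position 4: consonant
  'g' at position 5: consonant
  'g' at position 6: consonant
  'g' at position 7: consonant
  'a' at position 8: vowel (running total: 4)
  'g' at position 9: consonant
Total vowels: 4

4


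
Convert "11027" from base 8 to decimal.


Input: "11027" in base 8
Positional expansion:
  Digit '1' (value 1) x 8^4 = 4096
  Digit '1' (value 1) x 8^3 = 512
  Digit '0' (value 0) x 8^2 = 0
  Digit '2' (value 2) x 8^1 = 16
  Digit '7' (value 7) x 8^0 = 7
Sum = 4631

4631


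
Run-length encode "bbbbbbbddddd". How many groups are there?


Input: bbbbbbbddddd
Scanning for consecutive runs:
  Group 1: 'b' x 7 (positions 0-6)
  Group 2: 'd' x 5 (positions 7-11)
Total groups: 2

2


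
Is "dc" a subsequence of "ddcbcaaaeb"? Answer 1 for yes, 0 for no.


Check if "dc" is a subsequence of "ddcbcaaaeb"
Greedy scan:
  Position 0 ('d'): matches sub[0] = 'd'
  Position 1 ('d'): no match needed
  Position 2 ('c'): matches sub[1] = 'c'
  Position 3 ('b'): no match needed
  Position 4 ('c'): no match needed
  Position 5 ('a'): no match needed
  Position 6 ('a'): no match needed
  Position 7 ('a'): no match needed
  Position 8 ('e'): no match needed
  Position 9 ('b'): no match needed
All 2 characters matched => is a subsequence

1


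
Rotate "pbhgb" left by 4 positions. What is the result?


Input: "pbhgb", rotate left by 4
First 4 characters: "pbhg"
Remaining characters: "b"
Concatenate remaining + first: "b" + "pbhg" = "bpbhg"

bpbhg


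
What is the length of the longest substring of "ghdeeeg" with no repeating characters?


Input: "ghdeeeg"
Sliding window (track last position of each char):
  Position 0 ('g'): window [0,0] length 1 -- new best
  Position 1 ('h'): window [0,1] length 2 -- new best
  Position 2 ('d'): window [0,2] length 3 -- new best
  Position 3 ('e'): window [0,3] length 4 -- new best
  Position 4 ('e'): repeat (last at 3), move window start to 4
  Position 4 ('e'): window [4,4] length 1
  Position 5 ('e'): repeat (last at 4), move window start to 5
  Position 5 ('e'): window [5,5] length 1
  Position 6 ('g'): window [5,6] length 2
Longest substring with no repeats: "ghde" with length 4

4


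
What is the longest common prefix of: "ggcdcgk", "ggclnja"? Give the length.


Words: ggcdcgk, ggclnja
  Position 0: all 'g' => match
  Position 1: all 'g' => match
  Position 2: all 'c' => match
  Position 3: ('d', 'l') => mismatch, stop
LCP = "ggc" (length 3)

3


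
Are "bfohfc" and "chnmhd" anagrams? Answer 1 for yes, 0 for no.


Strings: "bfohfc", "chnmhd"
Sorted first:  bcffho
Sorted second: cdhhmn
Differ at position 0: 'b' vs 'c' => not anagrams

0


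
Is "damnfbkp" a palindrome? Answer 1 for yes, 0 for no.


Input: damnfbkp
Reversed: pkbfnmad
  Compare pos 0 ('d') with pos 7 ('p'): MISMATCH
  Compare pos 1 ('a') with pos 6 ('k'): MISMATCH
  Compare pos 2 ('m') with pos 5 ('b'): MISMATCH
  Compare pos 3 ('n') with pos 4 ('f'): MISMATCH
Result: not a palindrome

0


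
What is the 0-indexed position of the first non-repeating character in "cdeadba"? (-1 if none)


Input: cdeadba
Character frequencies:
  'a': 2
  'b': 1
  'c': 1
  'd': 2
  'e': 1
Scanning left to right for freq == 1:
  Position 0 ('c'): unique! => answer = 0

0


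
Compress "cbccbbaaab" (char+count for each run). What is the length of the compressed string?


Input: cbccbbaaab
Runs:
  'c' x 1 => "c1"
  'b' x 1 => "b1"
  'c' x 2 => "c2"
  'b' x 2 => "b2"
  'a' x 3 => "a3"
  'b' x 1 => "b1"
Compressed: "c1b1c2b2a3b1"
Compressed length: 12

12


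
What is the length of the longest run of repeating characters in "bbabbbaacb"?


Input: "bbabbbaacb"
Scanning for longest run:
  Position 1 ('b'): continues run of 'b', length=2
  Position 2 ('a'): new char, reset run to 1
  Position 3 ('b'): new char, reset run to 1
  Position 4 ('b'): continues run of 'b', length=2
  Position 5 ('b'): continues run of 'b', length=3
  Position 6 ('a'): new char, reset run to 1
  Position 7 ('a'): continues run of 'a', length=2
  Position 8 ('c'): new char, reset run to 1
  Position 9 ('b'): new char, reset run to 1
Longest run: 'b' with length 3

3


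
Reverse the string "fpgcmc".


Input: fpgcmc
Reading characters right to left:
  Position 5: 'c'
  Position 4: 'm'
  Position 3: 'c'
  Position 2: 'g'
  Position 1: 'p'
  Position 0: 'f'
Reversed: cmcgpf

cmcgpf


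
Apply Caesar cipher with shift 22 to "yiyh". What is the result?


Caesar cipher: shift "yiyh" by 22
  'y' (pos 24) + 22 = pos 20 = 'u'
  'i' (pos 8) + 22 = pos 4 = 'e'
  'y' (pos 24) + 22 = pos 20 = 'u'
  'h' (pos 7) + 22 = pos 3 = 'd'
Result: ueud

ueud


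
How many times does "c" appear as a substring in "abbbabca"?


Searching for "c" in "abbbabca"
Scanning each position:
  Position 0: "a" => no
  Position 1: "b" => no
  Position 2: "b" => no
  Position 3: "b" => no
  Position 4: "a" => no
  Position 5: "b" => no
  Position 6: "c" => MATCH
  Position 7: "a" => no
Total occurrences: 1

1


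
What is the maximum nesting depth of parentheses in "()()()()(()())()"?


Input: "()()()()(()())()"
Tracking depth:
  Position 0 '(': depth becomes 1
  Position 1 ')': depth becomes 0
  Position 2 '(': depth becomes 1
  Position 3 ')': depth becomes 0
  Position 4 '(': depth becomes 1
  Position 5 ')': depth becomes 0
  Position 6 '(': depth becomes 1
  Position 7 ')': depth becomes 0
  Position 8 '(': depth becomes 1
  Position 9 '(': depth becomes 2
  Position 10 ')': depth becomes 1
  Position 11 '(': depth becomes 2
  Position 12 ')': depth becomes 1
  Position 13 ')': depth becomes 0
  Position 14 '(': depth becomes 1
  Position 15 ')': depth becomes 0
Maximum depth reached: 2

2


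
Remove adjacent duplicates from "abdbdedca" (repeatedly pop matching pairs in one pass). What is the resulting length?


Input: abdbdedca
Stack-based adjacent duplicate removal:
  Read 'a': push. Stack: a
  Read 'b': push. Stack: ab
  Read 'd': push. Stack: abd
  Read 'b': push. Stack: abdb
  Read 'd': push. Stack: abdbd
  Read 'e': push. Stack: abdbde
  Read 'd': push. Stack: abdbded
  Read 'c': push. Stack: abdbdedc
  Read 'a': push. Stack: abdbdedca
Final stack: "abdbdedca" (length 9)

9


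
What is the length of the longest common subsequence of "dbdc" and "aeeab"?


LCS of "dbdc" and "aeeab"
DP table:
           a    e    e    a    b
      0    0    0    0    0    0
  d   0    0    0    0    0    0
  b   0    0    0    0    0    1
  d   0    0    0    0    0    1
  c   0    0    0    0    0    1
LCS length = dp[4][5] = 1

1


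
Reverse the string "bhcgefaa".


Input: bhcgefaa
Reading characters right to left:
  Position 7: 'a'
  Position 6: 'a'
  Position 5: 'f'
  Position 4: 'e'
  Position 3: 'g'
  Position 2: 'c'
  Position 1: 'h'
  Position 0: 'b'
Reversed: aafegchb

aafegchb


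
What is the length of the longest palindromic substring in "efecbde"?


Input: "efecbde"
Checking substrings for palindromes:
  [0:3] "efe" (len 3) => palindrome
Longest palindromic substring: "efe" with length 3

3


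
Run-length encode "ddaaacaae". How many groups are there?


Input: ddaaacaae
Scanning for consecutive runs:
  Group 1: 'd' x 2 (positions 0-1)
  Group 2: 'a' x 3 (positions 2-4)
  Group 3: 'c' x 1 (positions 5-5)
  Group 4: 'a' x 2 (positions 6-7)
  Group 5: 'e' x 1 (positions 8-8)
Total groups: 5

5


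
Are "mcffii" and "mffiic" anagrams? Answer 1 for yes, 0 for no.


Strings: "mcffii", "mffiic"
Sorted first:  cffiim
Sorted second: cffiim
Sorted forms match => anagrams

1


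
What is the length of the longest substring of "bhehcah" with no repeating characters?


Input: "bhehcah"
Sliding window (track last position of each char):
  Position 0 ('b'): window [0,0] length 1 -- new best
  Position 1 ('h'): window [0,1] length 2 -- new best
  Position 2 ('e'): window [0,2] length 3 -- new best
  Position 3 ('h'): repeat (last at 1), move window start to 2
  Position 3 ('h'): window [2,3] length 2
  Position 4 ('c'): window [2,4] length 3
  Position 5 ('a'): window [2,5] length 4 -- new best
  Position 6 ('h'): repeat (last at 3), move window start to 4
  Position 6 ('h'): window [4,6] length 3
Longest substring with no repeats: "ehca" with length 4

4


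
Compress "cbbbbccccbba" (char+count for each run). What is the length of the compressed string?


Input: cbbbbccccbba
Runs:
  'c' x 1 => "c1"
  'b' x 4 => "b4"
  'c' x 4 => "c4"
  'b' x 2 => "b2"
  'a' x 1 => "a1"
Compressed: "c1b4c4b2a1"
Compressed length: 10

10


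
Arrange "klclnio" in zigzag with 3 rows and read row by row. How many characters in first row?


Zigzag "klclnio" into 3 rows:
Placing characters:
  'k' => row 0
  'l' => row 1
  'c' => row 2
  'l' => row 1
  'n' => row 0
  'i' => row 1
  'o' => row 2
Rows:
  Row 0: "kn"
  Row 1: "lli"
  Row 2: "co"
First row length: 2

2


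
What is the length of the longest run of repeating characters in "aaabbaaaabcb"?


Input: "aaabbaaaabcb"
Scanning for longest run:
  Position 1 ('a'): continues run of 'a', length=2
  Position 2 ('a'): continues run of 'a', length=3
  Position 3 ('b'): new char, reset run to 1
  Position 4 ('b'): continues run of 'b', length=2
  Position 5 ('a'): new char, reset run to 1
  Position 6 ('a'): continues run of 'a', length=2
  Position 7 ('a'): continues run of 'a', length=3
  Position 8 ('a'): continues run of 'a', length=4
  Position 9 ('b'): new char, reset run to 1
  Position 10 ('c'): new char, reset run to 1
  Position 11 ('b'): new char, reset run to 1
Longest run: 'a' with length 4

4


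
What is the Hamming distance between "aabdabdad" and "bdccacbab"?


Comparing "aabdabdad" and "bdccacbab" position by position:
  Position 0: 'a' vs 'b' => differ
  Position 1: 'a' vs 'd' => differ
  Position 2: 'b' vs 'c' => differ
  Position 3: 'd' vs 'c' => differ
  Position 4: 'a' vs 'a' => same
  Position 5: 'b' vs 'c' => differ
  Position 6: 'd' vs 'b' => differ
  Position 7: 'a' vs 'a' => same
  Position 8: 'd' vs 'b' => differ
Total differences (Hamming distance): 7

7


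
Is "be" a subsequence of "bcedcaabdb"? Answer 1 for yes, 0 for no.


Check if "be" is a subsequence of "bcedcaabdb"
Greedy scan:
  Position 0 ('b'): matches sub[0] = 'b'
  Position 1 ('c'): no match needed
  Position 2 ('e'): matches sub[1] = 'e'
  Position 3 ('d'): no match needed
  Position 4 ('c'): no match needed
  Position 5 ('a'): no match needed
  Position 6 ('a'): no match needed
  Position 7 ('b'): no match needed
  Position 8 ('d'): no match needed
  Position 9 ('b'): no match needed
All 2 characters matched => is a subsequence

1


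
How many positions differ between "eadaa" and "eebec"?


Comparing "eadaa" and "eebec" position by position:
  Position 0: 'e' vs 'e' => same
  Position 1: 'a' vs 'e' => DIFFER
  Position 2: 'd' vs 'b' => DIFFER
  Position 3: 'a' vs 'e' => DIFFER
  Position 4: 'a' vs 'c' => DIFFER
Positions that differ: 4

4


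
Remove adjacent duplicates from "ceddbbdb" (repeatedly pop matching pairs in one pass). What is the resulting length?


Input: ceddbbdb
Stack-based adjacent duplicate removal:
  Read 'c': push. Stack: c
  Read 'e': push. Stack: ce
  Read 'd': push. Stack: ced
  Read 'd': matches stack top 'd' => pop. Stack: ce
  Read 'b': push. Stack: ceb
  Read 'b': matches stack top 'b' => pop. Stack: ce
  Read 'd': push. Stack: ced
  Read 'b': push. Stack: cedb
Final stack: "cedb" (length 4)

4


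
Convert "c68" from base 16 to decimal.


Input: "c68" in base 16
Positional expansion:
  Digit 'c' (value 12) x 16^2 = 3072
  Digit '6' (value 6) x 16^1 = 96
  Digit '8' (value 8) x 16^0 = 8
Sum = 3176

3176


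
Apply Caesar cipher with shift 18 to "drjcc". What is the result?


Caesar cipher: shift "drjcc" by 18
  'd' (pos 3) + 18 = pos 21 = 'v'
  'r' (pos 17) + 18 = pos 9 = 'j'
  'j' (pos 9) + 18 = pos 1 = 'b'
  'c' (pos 2) + 18 = pos 20 = 'u'
  'c' (pos 2) + 18 = pos 20 = 'u'
Result: vjbuu

vjbuu


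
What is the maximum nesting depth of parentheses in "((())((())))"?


Input: "((())((())))"
Tracking depth:
  Position 0 '(': depth becomes 1
  Position 1 '(': depth becomes 2
  Position 2 '(': depth becomes 3
  Position 3 ')': depth becomes 2
  Position 4 ')': depth becomes 1
  Position 5 '(': depth becomes 2
  Position 6 '(': depth becomes 3
  Position 7 '(': depth becomes 4
  Position 8 ')': depth becomes 3
  Position 9 ')': depth becomes 2
  Position 10 ')': depth becomes 1
  Position 11 ')': depth becomes 0
Maximum depth reached: 4

4


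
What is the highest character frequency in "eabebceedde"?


Input: eabebceedde
Character counts:
  'a': 1
  'b': 2
  'c': 1
  'd': 2
  'e': 5
Maximum frequency: 5

5


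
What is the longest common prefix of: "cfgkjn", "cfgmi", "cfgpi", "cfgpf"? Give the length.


Words: cfgkjn, cfgmi, cfgpi, cfgpf
  Position 0: all 'c' => match
  Position 1: all 'f' => match
  Position 2: all 'g' => match
  Position 3: ('k', 'm', 'p', 'p') => mismatch, stop
LCP = "cfg" (length 3)

3


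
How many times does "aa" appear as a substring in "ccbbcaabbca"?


Searching for "aa" in "ccbbcaabbca"
Scanning each position:
  Position 0: "cc" => no
  Position 1: "cb" => no
  Position 2: "bb" => no
  Position 3: "bc" => no
  Position 4: "ca" => no
  Position 5: "aa" => MATCH
  Position 6: "ab" => no
  Position 7: "bb" => no
  Position 8: "bc" => no
  Position 9: "ca" => no
Total occurrences: 1

1


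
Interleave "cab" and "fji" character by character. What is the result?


Interleaving "cab" and "fji":
  Position 0: 'c' from first, 'f' from second => "cf"
  Position 1: 'a' from first, 'j' from second => "aj"
  Position 2: 'b' from first, 'i' from second => "bi"
Result: cfajbi

cfajbi


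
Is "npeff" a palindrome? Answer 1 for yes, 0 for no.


Input: npeff
Reversed: ffepn
  Compare pos 0 ('n') with pos 4 ('f'): MISMATCH
  Compare pos 1 ('p') with pos 3 ('f'): MISMATCH
Result: not a palindrome

0


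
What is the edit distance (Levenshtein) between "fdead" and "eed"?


Computing edit distance: "fdead" -> "eed"
DP table:
           e    e    d
      0    1    2    3
  f   1    1    2    3
  d   2    2    2    2
  e   3    2    2    3
  a   4    3    3    3
  d   5    4    4    3
Edit distance = dp[5][3] = 3

3


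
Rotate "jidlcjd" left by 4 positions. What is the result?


Input: "jidlcjd", rotate left by 4
First 4 characters: "jidl"
Remaining characters: "cjd"
Concatenate remaining + first: "cjd" + "jidl" = "cjdjidl"

cjdjidl


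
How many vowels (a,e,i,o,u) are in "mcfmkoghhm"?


Input: mcfmkoghhm
Checking each character:
  'm' at position 0: consonant
  'c' at position 1: consonant
  'f' at position 2: consonant
  'm' at position 3: consonant
  'k' at position 4: consonant
  'o' at position 5: vowel (running total: 1)
  'g' at position 6: consonant
  'h' at position 7: consonant
  'h' at position 8: consonant
  'm' at position 9: consonant
Total vowels: 1

1


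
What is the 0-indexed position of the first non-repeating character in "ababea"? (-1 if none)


Input: ababea
Character frequencies:
  'a': 3
  'b': 2
  'e': 1
Scanning left to right for freq == 1:
  Position 0 ('a'): freq=3, skip
  Position 1 ('b'): freq=2, skip
  Position 2 ('a'): freq=3, skip
  Position 3 ('b'): freq=2, skip
  Position 4 ('e'): unique! => answer = 4

4


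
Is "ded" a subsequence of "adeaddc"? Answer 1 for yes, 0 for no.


Check if "ded" is a subsequence of "adeaddc"
Greedy scan:
  Position 0 ('a'): no match needed
  Position 1 ('d'): matches sub[0] = 'd'
  Position 2 ('e'): matches sub[1] = 'e'
  Position 3 ('a'): no match needed
  Position 4 ('d'): matches sub[2] = 'd'
  Position 5 ('d'): no match needed
  Position 6 ('c'): no match needed
All 3 characters matched => is a subsequence

1


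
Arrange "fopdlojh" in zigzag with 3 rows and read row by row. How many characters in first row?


Zigzag "fopdlojh" into 3 rows:
Placing characters:
  'f' => row 0
  'o' => row 1
  'p' => row 2
  'd' => row 1
  'l' => row 0
  'o' => row 1
  'j' => row 2
  'h' => row 1
Rows:
  Row 0: "fl"
  Row 1: "odoh"
  Row 2: "pj"
First row length: 2

2


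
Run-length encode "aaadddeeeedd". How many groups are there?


Input: aaadddeeeedd
Scanning for consecutive runs:
  Group 1: 'a' x 3 (positions 0-2)
  Group 2: 'd' x 3 (positions 3-5)
  Group 3: 'e' x 4 (positions 6-9)
  Group 4: 'd' x 2 (positions 10-11)
Total groups: 4

4


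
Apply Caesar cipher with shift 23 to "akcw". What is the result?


Caesar cipher: shift "akcw" by 23
  'a' (pos 0) + 23 = pos 23 = 'x'
  'k' (pos 10) + 23 = pos 7 = 'h'
  'c' (pos 2) + 23 = pos 25 = 'z'
  'w' (pos 22) + 23 = pos 19 = 't'
Result: xhzt

xhzt


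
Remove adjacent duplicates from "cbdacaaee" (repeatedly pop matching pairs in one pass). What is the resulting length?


Input: cbdacaaee
Stack-based adjacent duplicate removal:
  Read 'c': push. Stack: c
  Read 'b': push. Stack: cb
  Read 'd': push. Stack: cbd
  Read 'a': push. Stack: cbda
  Read 'c': push. Stack: cbdac
  Read 'a': push. Stack: cbdaca
  Read 'a': matches stack top 'a' => pop. Stack: cbdac
  Read 'e': push. Stack: cbdace
  Read 'e': matches stack top 'e' => pop. Stack: cbdac
Final stack: "cbdac" (length 5)

5


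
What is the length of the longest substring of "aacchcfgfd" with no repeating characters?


Input: "aacchcfgfd"
Sliding window (track last position of each char):
  Position 0 ('a'): window [0,0] length 1 -- new best
  Position 1 ('a'): repeat (last at 0), move window start to 1
  Position 1 ('a'): window [1,1] length 1
  Position 2 ('c'): window [1,2] length 2 -- new best
  Position 3 ('c'): repeat (last at 2), move window start to 3
  Position 3 ('c'): window [3,3] length 1
  Position 4 ('h'): window [3,4] length 2
  Position 5 ('c'): repeat (last at 3), move window start to 4
  Position 5 ('c'): window [4,5] length 2
  Position 6 ('f'): window [4,6] length 3 -- new best
  Position 7 ('g'): window [4,7] length 4 -- new best
  Position 8 ('f'): repeat (last at 6), move window start to 7
  Position 8 ('f'): window [7,8] length 2
  Position 9 ('d'): window [7,9] length 3
Longest substring with no repeats: "hcfg" with length 4

4


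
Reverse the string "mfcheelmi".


Input: mfcheelmi
Reading characters right to left:
  Position 8: 'i'
  Position 7: 'm'
  Position 6: 'l'
  Position 5: 'e'
  Position 4: 'e'
  Position 3: 'h'
  Position 2: 'c'
  Position 1: 'f'
  Position 0: 'm'
Reversed: imleehcfm

imleehcfm


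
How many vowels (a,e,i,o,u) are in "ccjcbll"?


Input: ccjcbll
Checking each character:
  'c' at position 0: consonant
  'c' at position 1: consonant
  'j' at position 2: consonant
  'c' at position 3: consonant
  'b' at position 4: consonant
  'l' at position 5: consonant
  'l' at position 6: consonant
Total vowels: 0

0


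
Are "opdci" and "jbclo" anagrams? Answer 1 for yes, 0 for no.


Strings: "opdci", "jbclo"
Sorted first:  cdiop
Sorted second: bcjlo
Differ at position 0: 'c' vs 'b' => not anagrams

0


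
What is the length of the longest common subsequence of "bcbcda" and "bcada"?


LCS of "bcbcda" and "bcada"
DP table:
           b    c    a    d    a
      0    0    0    0    0    0
  b   0    1    1    1    1    1
  c   0    1    2    2    2    2
  b   0    1    2    2    2    2
  c   0    1    2    2    2    2
  d   0    1    2    2    3    3
  a   0    1    2    3    3    4
LCS length = dp[6][5] = 4

4


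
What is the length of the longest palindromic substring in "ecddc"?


Input: "ecddc"
Checking substrings for palindromes:
  [1:5] "cddc" (len 4) => palindrome
  [2:4] "dd" (len 2) => palindrome
Longest palindromic substring: "cddc" with length 4

4


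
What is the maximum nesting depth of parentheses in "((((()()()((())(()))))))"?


Input: "((((()()()((())(()))))))"
Tracking depth:
  Position 0 '(': depth becomes 1
  Position 1 '(': depth becomes 2
  Position 2 '(': depth becomes 3
  Position 3 '(': depth becomes 4
  Position 4 '(': depth becomes 5
  Position 5 ')': depth becomes 4
  Position 6 '(': depth becomes 5
  Position 7 ')': depth becomes 4
  Position 8 '(': depth becomes 5
  Position 9 ')': depth becomes 4
  Position 10 '(': depth becomes 5
  Position 11 '(': depth becomes 6
  Position 12 '(': depth becomes 7
  Position 13 ')': depth becomes 6
  Position 14 ')': depth becomes 5
  Position 15 '(': depth becomes 6
  Position 16 '(': depth becomes 7
  Position 17 ')': depth becomes 6
  Position 18 ')': depth becomes 5
  Position 19 ')': depth becomes 4
  Position 20 ')': depth becomes 3
  Position 21 ')': depth becomes 2
  Position 22 ')': depth becomes 1
  Position 23 ')': depth becomes 0
Maximum depth reached: 7

7


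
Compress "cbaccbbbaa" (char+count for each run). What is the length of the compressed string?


Input: cbaccbbbaa
Runs:
  'c' x 1 => "c1"
  'b' x 1 => "b1"
  'a' x 1 => "a1"
  'c' x 2 => "c2"
  'b' x 3 => "b3"
  'a' x 2 => "a2"
Compressed: "c1b1a1c2b3a2"
Compressed length: 12

12


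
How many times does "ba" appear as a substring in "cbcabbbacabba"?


Searching for "ba" in "cbcabbbacabba"
Scanning each position:
  Position 0: "cb" => no
  Position 1: "bc" => no
  Position 2: "ca" => no
  Position 3: "ab" => no
  Position 4: "bb" => no
  Position 5: "bb" => no
  Position 6: "ba" => MATCH
  Position 7: "ac" => no
  Position 8: "ca" => no
  Position 9: "ab" => no
  Position 10: "bb" => no
  Position 11: "ba" => MATCH
Total occurrences: 2

2


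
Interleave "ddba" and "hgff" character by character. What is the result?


Interleaving "ddba" and "hgff":
  Position 0: 'd' from first, 'h' from second => "dh"
  Position 1: 'd' from first, 'g' from second => "dg"
  Position 2: 'b' from first, 'f' from second => "bf"
  Position 3: 'a' from first, 'f' from second => "af"
Result: dhdgbfaf

dhdgbfaf


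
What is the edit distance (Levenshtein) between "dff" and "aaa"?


Computing edit distance: "dff" -> "aaa"
DP table:
           a    a    a
      0    1    2    3
  d   1    1    2    3
  f   2    2    2    3
  f   3    3    3    3
Edit distance = dp[3][3] = 3

3


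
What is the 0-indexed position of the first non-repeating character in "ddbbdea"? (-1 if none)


Input: ddbbdea
Character frequencies:
  'a': 1
  'b': 2
  'd': 3
  'e': 1
Scanning left to right for freq == 1:
  Position 0 ('d'): freq=3, skip
  Position 1 ('d'): freq=3, skip
  Position 2 ('b'): freq=2, skip
  Position 3 ('b'): freq=2, skip
  Position 4 ('d'): freq=3, skip
  Position 5 ('e'): unique! => answer = 5

5


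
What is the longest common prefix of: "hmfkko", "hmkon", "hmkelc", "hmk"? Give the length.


Words: hmfkko, hmkon, hmkelc, hmk
  Position 0: all 'h' => match
  Position 1: all 'm' => match
  Position 2: ('f', 'k', 'k', 'k') => mismatch, stop
LCP = "hm" (length 2)

2


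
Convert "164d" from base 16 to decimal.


Input: "164d" in base 16
Positional expansion:
  Digit '1' (value 1) x 16^3 = 4096
  Digit '6' (value 6) x 16^2 = 1536
  Digit '4' (value 4) x 16^1 = 64
  Digit 'd' (value 13) x 16^0 = 13
Sum = 5709

5709


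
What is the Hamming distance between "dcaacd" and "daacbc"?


Comparing "dcaacd" and "daacbc" position by position:
  Position 0: 'd' vs 'd' => same
  Position 1: 'c' vs 'a' => differ
  Position 2: 'a' vs 'a' => same
  Position 3: 'a' vs 'c' => differ
  Position 4: 'c' vs 'b' => differ
  Position 5: 'd' vs 'c' => differ
Total differences (Hamming distance): 4

4


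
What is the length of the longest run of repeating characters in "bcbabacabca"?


Input: "bcbabacabca"
Scanning for longest run:
  Position 1 ('c'): new char, reset run to 1
  Position 2 ('b'): new char, reset run to 1
  Position 3 ('a'): new char, reset run to 1
  Position 4 ('b'): new char, reset run to 1
  Position 5 ('a'): new char, reset run to 1
  Position 6 ('c'): new char, reset run to 1
  Position 7 ('a'): new char, reset run to 1
  Position 8 ('b'): new char, reset run to 1
  Position 9 ('c'): new char, reset run to 1
  Position 10 ('a'): new char, reset run to 1
Longest run: 'b' with length 1

1


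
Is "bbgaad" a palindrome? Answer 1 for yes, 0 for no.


Input: bbgaad
Reversed: daagbb
  Compare pos 0 ('b') with pos 5 ('d'): MISMATCH
  Compare pos 1 ('b') with pos 4 ('a'): MISMATCH
  Compare pos 2 ('g') with pos 3 ('a'): MISMATCH
Result: not a palindrome

0


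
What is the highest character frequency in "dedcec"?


Input: dedcec
Character counts:
  'c': 2
  'd': 2
  'e': 2
Maximum frequency: 2

2


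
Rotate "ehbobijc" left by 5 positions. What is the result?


Input: "ehbobijc", rotate left by 5
First 5 characters: "ehbob"
Remaining characters: "ijc"
Concatenate remaining + first: "ijc" + "ehbob" = "ijcehbob"

ijcehbob


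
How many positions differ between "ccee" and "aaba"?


Comparing "ccee" and "aaba" position by position:
  Position 0: 'c' vs 'a' => DIFFER
  Position 1: 'c' vs 'a' => DIFFER
  Position 2: 'e' vs 'b' => DIFFER
  Position 3: 'e' vs 'a' => DIFFER
Positions that differ: 4

4


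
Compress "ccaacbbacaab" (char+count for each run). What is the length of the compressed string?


Input: ccaacbbacaab
Runs:
  'c' x 2 => "c2"
  'a' x 2 => "a2"
  'c' x 1 => "c1"
  'b' x 2 => "b2"
  'a' x 1 => "a1"
  'c' x 1 => "c1"
  'a' x 2 => "a2"
  'b' x 1 => "b1"
Compressed: "c2a2c1b2a1c1a2b1"
Compressed length: 16

16


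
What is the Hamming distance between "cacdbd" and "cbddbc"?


Comparing "cacdbd" and "cbddbc" position by position:
  Position 0: 'c' vs 'c' => same
  Position 1: 'a' vs 'b' => differ
  Position 2: 'c' vs 'd' => differ
  Position 3: 'd' vs 'd' => same
  Position 4: 'b' vs 'b' => same
  Position 5: 'd' vs 'c' => differ
Total differences (Hamming distance): 3

3


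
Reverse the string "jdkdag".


Input: jdkdag
Reading characters right to left:
  Position 5: 'g'
  Position 4: 'a'
  Position 3: 'd'
  Position 2: 'k'
  Position 1: 'd'
  Position 0: 'j'
Reversed: gadkdj

gadkdj


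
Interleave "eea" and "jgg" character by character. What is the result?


Interleaving "eea" and "jgg":
  Position 0: 'e' from first, 'j' from second => "ej"
  Position 1: 'e' from first, 'g' from second => "eg"
  Position 2: 'a' from first, 'g' from second => "ag"
Result: ejegag

ejegag


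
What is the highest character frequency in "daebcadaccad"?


Input: daebcadaccad
Character counts:
  'a': 4
  'b': 1
  'c': 3
  'd': 3
  'e': 1
Maximum frequency: 4

4


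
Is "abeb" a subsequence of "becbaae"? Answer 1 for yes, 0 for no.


Check if "abeb" is a subsequence of "becbaae"
Greedy scan:
  Position 0 ('b'): no match needed
  Position 1 ('e'): no match needed
  Position 2 ('c'): no match needed
  Position 3 ('b'): no match needed
  Position 4 ('a'): matches sub[0] = 'a'
  Position 5 ('a'): no match needed
  Position 6 ('e'): no match needed
Only matched 1/4 characters => not a subsequence

0


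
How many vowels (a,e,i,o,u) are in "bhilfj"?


Input: bhilfj
Checking each character:
  'b' at position 0: consonant
  'h' at position 1: consonant
  'i' at position 2: vowel (running total: 1)
  'l' at position 3: consonant
  'f' at position 4: consonant
  'j' at position 5: consonant
Total vowels: 1

1


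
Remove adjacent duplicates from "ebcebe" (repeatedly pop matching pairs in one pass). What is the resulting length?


Input: ebcebe
Stack-based adjacent duplicate removal:
  Read 'e': push. Stack: e
  Read 'b': push. Stack: eb
  Read 'c': push. Stack: ebc
  Read 'e': push. Stack: ebce
  Read 'b': push. Stack: ebceb
  Read 'e': push. Stack: ebcebe
Final stack: "ebcebe" (length 6)

6


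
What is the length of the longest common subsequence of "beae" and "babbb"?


LCS of "beae" and "babbb"
DP table:
           b    a    b    b    b
      0    0    0    0    0    0
  b   0    1    1    1    1    1
  e   0    1    1    1    1    1
  a   0    1    2    2    2    2
  e   0    1    2    2    2    2
LCS length = dp[4][5] = 2

2


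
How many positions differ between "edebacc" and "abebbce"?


Comparing "edebacc" and "abebbce" position by position:
  Position 0: 'e' vs 'a' => DIFFER
  Position 1: 'd' vs 'b' => DIFFER
  Position 2: 'e' vs 'e' => same
  Position 3: 'b' vs 'b' => same
  Position 4: 'a' vs 'b' => DIFFER
  Position 5: 'c' vs 'c' => same
  Position 6: 'c' vs 'e' => DIFFER
Positions that differ: 4

4


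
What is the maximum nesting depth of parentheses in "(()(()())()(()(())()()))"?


Input: "(()(()())()(()(())()()))"
Tracking depth:
  Position 0 '(': depth becomes 1
  Position 1 '(': depth becomes 2
  Position 2 ')': depth becomes 1
  Position 3 '(': depth becomes 2
  Position 4 '(': depth becomes 3
  Position 5 ')': depth becomes 2
  Position 6 '(': depth becomes 3
  Position 7 ')': depth becomes 2
  Position 8 ')': depth becomes 1
  Position 9 '(': depth becomes 2
  Position 10 ')': depth becomes 1
  Position 11 '(': depth becomes 2
  Position 12 '(': depth becomes 3
  Position 13 ')': depth becomes 2
  Position 14 '(': depth becomes 3
  Position 15 '(': depth becomes 4
  Position 16 ')': depth becomes 3
  Position 17 ')': depth becomes 2
  Position 18 '(': depth becomes 3
  Position 19 ')': depth becomes 2
  Position 20 '(': depth becomes 3
  Position 21 ')': depth becomes 2
  Position 22 ')': depth becomes 1
  Position 23 ')': depth becomes 0
Maximum depth reached: 4

4
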